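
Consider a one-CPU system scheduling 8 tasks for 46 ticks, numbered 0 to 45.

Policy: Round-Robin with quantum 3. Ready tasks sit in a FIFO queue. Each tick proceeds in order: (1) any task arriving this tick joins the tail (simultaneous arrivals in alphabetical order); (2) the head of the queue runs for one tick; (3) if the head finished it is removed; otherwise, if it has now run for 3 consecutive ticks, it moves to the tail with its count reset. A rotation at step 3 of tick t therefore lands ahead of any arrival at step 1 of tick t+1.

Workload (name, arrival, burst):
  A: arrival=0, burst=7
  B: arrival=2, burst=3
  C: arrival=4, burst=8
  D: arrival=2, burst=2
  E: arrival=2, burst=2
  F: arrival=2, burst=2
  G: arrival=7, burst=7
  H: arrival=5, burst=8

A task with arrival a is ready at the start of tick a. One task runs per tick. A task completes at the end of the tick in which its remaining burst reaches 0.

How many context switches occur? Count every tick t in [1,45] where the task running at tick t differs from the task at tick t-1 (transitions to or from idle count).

t=0: queue=[A] q_used=0 → run A
t=1: queue=[A] q_used=1 → run A
t=2: queue=[A,B,D,E,F] q_used=2 → run A
t=3: queue=[B,D,E,F,A] q_used=0 → run B
t=4: queue=[B,D,E,F,A,C] q_used=1 → run B
t=5: queue=[B,D,E,F,A,C,H] q_used=2 → run B
t=6: queue=[D,E,F,A,C,H] q_used=0 → run D
t=7: queue=[D,E,F,A,C,H,G] q_used=1 → run D
t=8: queue=[E,F,A,C,H,G] q_used=0 → run E
t=9: queue=[E,F,A,C,H,G] q_used=1 → run E
t=10: queue=[F,A,C,H,G] q_used=0 → run F
t=11: queue=[F,A,C,H,G] q_used=1 → run F
t=12: queue=[A,C,H,G] q_used=0 → run A
t=13: queue=[A,C,H,G] q_used=1 → run A
t=14: queue=[A,C,H,G] q_used=2 → run A
t=15: queue=[C,H,G,A] q_used=0 → run C
t=16: queue=[C,H,G,A] q_used=1 → run C
t=17: queue=[C,H,G,A] q_used=2 → run C
t=18: queue=[H,G,A,C] q_used=0 → run H
t=19: queue=[H,G,A,C] q_used=1 → run H
t=20: queue=[H,G,A,C] q_used=2 → run H
t=21: queue=[G,A,C,H] q_used=0 → run G
t=22: queue=[G,A,C,H] q_used=1 → run G
t=23: queue=[G,A,C,H] q_used=2 → run G
t=24: queue=[A,C,H,G] q_used=0 → run A
t=25: queue=[C,H,G] q_used=0 → run C
t=26: queue=[C,H,G] q_used=1 → run C
t=27: queue=[C,H,G] q_used=2 → run C
t=28: queue=[H,G,C] q_used=0 → run H
t=29: queue=[H,G,C] q_used=1 → run H
t=30: queue=[H,G,C] q_used=2 → run H
t=31: queue=[G,C,H] q_used=0 → run G
t=32: queue=[G,C,H] q_used=1 → run G
t=33: queue=[G,C,H] q_used=2 → run G
t=34: queue=[C,H,G] q_used=0 → run C
t=35: queue=[C,H,G] q_used=1 → run C
t=36: queue=[H,G] q_used=0 → run H
t=37: queue=[H,G] q_used=1 → run H
t=38: queue=[G] q_used=0 → run G
t=39: (idle)
t=40: (idle)
t=41: (idle)
t=42: (idle)
t=43: (idle)
t=44: (idle)
t=45: (idle)

context switches = 16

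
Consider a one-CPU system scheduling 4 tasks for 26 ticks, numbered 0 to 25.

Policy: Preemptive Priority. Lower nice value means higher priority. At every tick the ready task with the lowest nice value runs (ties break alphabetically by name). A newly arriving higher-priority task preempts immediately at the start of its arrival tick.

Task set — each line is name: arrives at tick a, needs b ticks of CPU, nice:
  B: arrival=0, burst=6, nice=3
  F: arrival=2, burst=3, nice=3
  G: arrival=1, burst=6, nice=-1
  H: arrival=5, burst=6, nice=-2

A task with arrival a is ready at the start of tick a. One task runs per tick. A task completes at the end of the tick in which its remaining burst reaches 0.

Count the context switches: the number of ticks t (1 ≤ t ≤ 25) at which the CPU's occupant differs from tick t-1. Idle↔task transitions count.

t=0: ready={B} → run B
t=1: ready={B,G} → run G
t=2: ready={B,F,G} → run G
t=3: ready={B,F,G} → run G
t=4: ready={B,F,G} → run G
t=5: ready={B,F,G,H} → run H
t=6: ready={B,F,G,H} → run H
t=7: ready={B,F,G,H} → run H
t=8: ready={B,F,G,H} → run H
t=9: ready={B,F,G,H} → run H
t=10: ready={B,F,G,H} → run H
t=11: ready={B,F,G} → run G
t=12: ready={B,F,G} → run G
t=13: ready={B,F} → run B
t=14: ready={B,F} → run B
t=15: ready={B,F} → run B
t=16: ready={B,F} → run B
t=17: ready={B,F} → run B
t=18: ready={F} → run F
t=19: ready={F} → run F
t=20: ready={F} → run F
t=21: (idle)
t=22: (idle)
t=23: (idle)
t=24: (idle)
t=25: (idle)

context switches = 6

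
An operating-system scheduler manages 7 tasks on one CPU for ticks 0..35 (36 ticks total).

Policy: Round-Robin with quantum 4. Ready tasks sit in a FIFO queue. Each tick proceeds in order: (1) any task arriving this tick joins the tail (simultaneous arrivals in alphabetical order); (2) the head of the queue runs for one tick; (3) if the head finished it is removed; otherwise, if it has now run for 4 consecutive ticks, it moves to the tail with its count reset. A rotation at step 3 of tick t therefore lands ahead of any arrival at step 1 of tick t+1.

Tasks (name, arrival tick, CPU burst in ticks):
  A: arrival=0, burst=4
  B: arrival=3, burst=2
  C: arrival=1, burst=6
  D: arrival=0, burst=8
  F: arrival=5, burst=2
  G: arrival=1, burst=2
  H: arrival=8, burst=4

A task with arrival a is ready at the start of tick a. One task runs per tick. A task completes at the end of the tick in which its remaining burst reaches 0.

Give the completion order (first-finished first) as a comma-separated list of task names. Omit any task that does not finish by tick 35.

completion order = A, G, B, F, D, H, C

t=0: queue=[A,D] q_used=0 → run A
t=1: queue=[A,D,C,G] q_used=1 → run A
t=2: queue=[A,D,C,G] q_used=2 → run A
t=3: queue=[A,D,C,G,B] q_used=3 → run A
t=4: queue=[D,C,G,B] q_used=0 → run D
t=5: queue=[D,C,G,B,F] q_used=1 → run D
t=6: queue=[D,C,G,B,F] q_used=2 → run D
t=7: queue=[D,C,G,B,F] q_used=3 → run D
t=8: queue=[C,G,B,F,D,H] q_used=0 → run C
t=9: queue=[C,G,B,F,D,H] q_used=1 → run C
t=10: queue=[C,G,B,F,D,H] q_used=2 → run C
t=11: queue=[C,G,B,F,D,H] q_used=3 → run C
t=12: queue=[G,B,F,D,H,C] q_used=0 → run G
t=13: queue=[G,B,F,D,H,C] q_used=1 → run G
t=14: queue=[B,F,D,H,C] q_used=0 → run B
t=15: queue=[B,F,D,H,C] q_used=1 → run B
t=16: queue=[F,D,H,C] q_used=0 → run F
t=17: queue=[F,D,H,C] q_used=1 → run F
t=18: queue=[D,H,C] q_used=0 → run D
t=19: queue=[D,H,C] q_used=1 → run D
t=20: queue=[D,H,C] q_used=2 → run D
t=21: queue=[D,H,C] q_used=3 → run D
t=22: queue=[H,C] q_used=0 → run H
t=23: queue=[H,C] q_used=1 → run H
t=24: queue=[H,C] q_used=2 → run H
t=25: queue=[H,C] q_used=3 → run H
t=26: queue=[C] q_used=0 → run C
t=27: queue=[C] q_used=1 → run C
t=28: (idle)
t=29: (idle)
t=30: (idle)
t=31: (idle)
t=32: (idle)
t=33: (idle)
t=34: (idle)
t=35: (idle)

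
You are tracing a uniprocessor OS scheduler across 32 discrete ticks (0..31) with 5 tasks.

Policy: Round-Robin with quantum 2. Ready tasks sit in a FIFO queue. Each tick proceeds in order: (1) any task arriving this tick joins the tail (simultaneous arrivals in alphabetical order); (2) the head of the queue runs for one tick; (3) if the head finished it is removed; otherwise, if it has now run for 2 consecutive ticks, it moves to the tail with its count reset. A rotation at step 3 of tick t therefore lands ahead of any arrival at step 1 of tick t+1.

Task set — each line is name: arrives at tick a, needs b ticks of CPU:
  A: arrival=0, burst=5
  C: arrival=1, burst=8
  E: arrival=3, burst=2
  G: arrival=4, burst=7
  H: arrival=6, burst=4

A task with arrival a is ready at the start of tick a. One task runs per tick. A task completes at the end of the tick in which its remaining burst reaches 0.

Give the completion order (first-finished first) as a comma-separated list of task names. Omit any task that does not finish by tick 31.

completion order = E, A, H, C, G

t=0: queue=[A] q_used=0 → run A
t=1: queue=[A,C] q_used=1 → run A
t=2: queue=[C,A] q_used=0 → run C
t=3: queue=[C,A,E] q_used=1 → run C
t=4: queue=[A,E,C,G] q_used=0 → run A
t=5: queue=[A,E,C,G] q_used=1 → run A
t=6: queue=[E,C,G,A,H] q_used=0 → run E
t=7: queue=[E,C,G,A,H] q_used=1 → run E
t=8: queue=[C,G,A,H] q_used=0 → run C
t=9: queue=[C,G,A,H] q_used=1 → run C
t=10: queue=[G,A,H,C] q_used=0 → run G
t=11: queue=[G,A,H,C] q_used=1 → run G
t=12: queue=[A,H,C,G] q_used=0 → run A
t=13: queue=[H,C,G] q_used=0 → run H
t=14: queue=[H,C,G] q_used=1 → run H
t=15: queue=[C,G,H] q_used=0 → run C
t=16: queue=[C,G,H] q_used=1 → run C
t=17: queue=[G,H,C] q_used=0 → run G
t=18: queue=[G,H,C] q_used=1 → run G
t=19: queue=[H,C,G] q_used=0 → run H
t=20: queue=[H,C,G] q_used=1 → run H
t=21: queue=[C,G] q_used=0 → run C
t=22: queue=[C,G] q_used=1 → run C
t=23: queue=[G] q_used=0 → run G
t=24: queue=[G] q_used=1 → run G
t=25: queue=[G] q_used=0 → run G
t=26: (idle)
t=27: (idle)
t=28: (idle)
t=29: (idle)
t=30: (idle)
t=31: (idle)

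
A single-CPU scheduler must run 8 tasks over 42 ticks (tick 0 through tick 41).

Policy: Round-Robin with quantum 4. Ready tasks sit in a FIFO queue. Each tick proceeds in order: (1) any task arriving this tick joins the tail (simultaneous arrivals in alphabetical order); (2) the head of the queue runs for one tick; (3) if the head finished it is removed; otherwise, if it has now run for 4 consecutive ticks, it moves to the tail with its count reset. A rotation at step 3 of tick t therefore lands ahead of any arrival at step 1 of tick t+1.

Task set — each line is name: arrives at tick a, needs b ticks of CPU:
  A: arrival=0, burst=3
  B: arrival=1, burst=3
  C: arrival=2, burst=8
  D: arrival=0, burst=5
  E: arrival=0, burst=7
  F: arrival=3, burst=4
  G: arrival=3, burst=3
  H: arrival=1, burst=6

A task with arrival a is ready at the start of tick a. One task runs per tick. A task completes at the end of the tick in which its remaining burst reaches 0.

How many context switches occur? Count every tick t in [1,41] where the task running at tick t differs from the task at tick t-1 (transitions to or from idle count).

t=0: queue=[A,D,E] q_used=0 → run A
t=1: queue=[A,D,E,B,H] q_used=1 → run A
t=2: queue=[A,D,E,B,H,C] q_used=2 → run A
t=3: queue=[D,E,B,H,C,F,G] q_used=0 → run D
t=4: queue=[D,E,B,H,C,F,G] q_used=1 → run D
t=5: queue=[D,E,B,H,C,F,G] q_used=2 → run D
t=6: queue=[D,E,B,H,C,F,G] q_used=3 → run D
t=7: queue=[E,B,H,C,F,G,D] q_used=0 → run E
t=8: queue=[E,B,H,C,F,G,D] q_used=1 → run E
t=9: queue=[E,B,H,C,F,G,D] q_used=2 → run E
t=10: queue=[E,B,H,C,F,G,D] q_used=3 → run E
t=11: queue=[B,H,C,F,G,D,E] q_used=0 → run B
t=12: queue=[B,H,C,F,G,D,E] q_used=1 → run B
t=13: queue=[B,H,C,F,G,D,E] q_used=2 → run B
t=14: queue=[H,C,F,G,D,E] q_used=0 → run H
t=15: queue=[H,C,F,G,D,E] q_used=1 → run H
t=16: queue=[H,C,F,G,D,E] q_used=2 → run H
t=17: queue=[H,C,F,G,D,E] q_used=3 → run H
t=18: queue=[C,F,G,D,E,H] q_used=0 → run C
t=19: queue=[C,F,G,D,E,H] q_used=1 → run C
t=20: queue=[C,F,G,D,E,H] q_used=2 → run C
t=21: queue=[C,F,G,D,E,H] q_used=3 → run C
t=22: queue=[F,G,D,E,H,C] q_used=0 → run F
t=23: queue=[F,G,D,E,H,C] q_used=1 → run F
t=24: queue=[F,G,D,E,H,C] q_used=2 → run F
t=25: queue=[F,G,D,E,H,C] q_used=3 → run F
t=26: queue=[G,D,E,H,C] q_used=0 → run G
t=27: queue=[G,D,E,H,C] q_used=1 → run G
t=28: queue=[G,D,E,H,C] q_used=2 → run G
t=29: queue=[D,E,H,C] q_used=0 → run D
t=30: queue=[E,H,C] q_used=0 → run E
t=31: queue=[E,H,C] q_used=1 → run E
t=32: queue=[E,H,C] q_used=2 → run E
t=33: queue=[H,C] q_used=0 → run H
t=34: queue=[H,C] q_used=1 → run H
t=35: queue=[C] q_used=0 → run C
t=36: queue=[C] q_used=1 → run C
t=37: queue=[C] q_used=2 → run C
t=38: queue=[C] q_used=3 → run C
t=39: (idle)
t=40: (idle)
t=41: (idle)

context switches = 12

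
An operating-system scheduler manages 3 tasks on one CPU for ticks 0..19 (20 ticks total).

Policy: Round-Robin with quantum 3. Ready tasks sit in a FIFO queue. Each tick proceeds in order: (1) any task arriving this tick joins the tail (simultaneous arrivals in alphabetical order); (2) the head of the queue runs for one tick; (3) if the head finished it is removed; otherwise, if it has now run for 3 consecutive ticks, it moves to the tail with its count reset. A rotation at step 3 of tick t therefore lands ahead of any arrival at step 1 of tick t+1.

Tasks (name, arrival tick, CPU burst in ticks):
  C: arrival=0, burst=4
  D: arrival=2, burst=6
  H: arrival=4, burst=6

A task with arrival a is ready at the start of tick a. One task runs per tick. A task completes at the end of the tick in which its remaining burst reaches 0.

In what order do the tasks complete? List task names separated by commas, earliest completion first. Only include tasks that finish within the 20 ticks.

t=0: queue=[C] q_used=0 → run C
t=1: queue=[C] q_used=1 → run C
t=2: queue=[C,D] q_used=2 → run C
t=3: queue=[D,C] q_used=0 → run D
t=4: queue=[D,C,H] q_used=1 → run D
t=5: queue=[D,C,H] q_used=2 → run D
t=6: queue=[C,H,D] q_used=0 → run C
t=7: queue=[H,D] q_used=0 → run H
t=8: queue=[H,D] q_used=1 → run H
t=9: queue=[H,D] q_used=2 → run H
t=10: queue=[D,H] q_used=0 → run D
t=11: queue=[D,H] q_used=1 → run D
t=12: queue=[D,H] q_used=2 → run D
t=13: queue=[H] q_used=0 → run H
t=14: queue=[H] q_used=1 → run H
t=15: queue=[H] q_used=2 → run H
t=16: (idle)
t=17: (idle)
t=18: (idle)
t=19: (idle)

completion order = C, D, H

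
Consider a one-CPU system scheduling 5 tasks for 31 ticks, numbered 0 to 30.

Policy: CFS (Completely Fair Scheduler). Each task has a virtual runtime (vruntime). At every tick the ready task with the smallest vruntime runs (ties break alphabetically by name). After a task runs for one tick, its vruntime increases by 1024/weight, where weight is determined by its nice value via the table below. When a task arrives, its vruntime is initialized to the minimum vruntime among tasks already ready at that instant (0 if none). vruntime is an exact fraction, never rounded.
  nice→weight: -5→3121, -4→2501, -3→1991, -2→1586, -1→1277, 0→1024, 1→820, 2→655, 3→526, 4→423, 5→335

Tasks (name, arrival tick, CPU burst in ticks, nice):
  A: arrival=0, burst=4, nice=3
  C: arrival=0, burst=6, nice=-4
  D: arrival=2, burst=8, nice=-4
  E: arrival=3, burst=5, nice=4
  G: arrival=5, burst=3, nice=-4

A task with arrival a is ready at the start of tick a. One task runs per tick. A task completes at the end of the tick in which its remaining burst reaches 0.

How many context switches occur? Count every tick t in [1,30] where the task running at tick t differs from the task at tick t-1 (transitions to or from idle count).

context switches = 22

t=0: vr[A=0 C=0] → run A
t=1: vr[A=512/263 C=0] → run C
t=2: vr[A=512/263 C=1024/2501 D=1024/2501] → run C
t=3: vr[A=512/263 C=2048/2501 D=1024/2501 E=1024/2501] → run D
t=4: vr[A=512/263 C=2048/2501 D=2048/2501 E=1024/2501] → run E
t=5: vr[A=512/263 C=2048/2501 D=2048/2501 E=2994176/1057923 G=2048/2501] → run C
t=6: vr[A=512/263 C=3072/2501 D=2048/2501 E=2994176/1057923 G=2048/2501] → run D
t=7: vr[A=512/263 C=3072/2501 D=3072/2501 E=2994176/1057923 G=2048/2501] → run G
t=8: vr[A=512/263 C=3072/2501 D=3072/2501 E=2994176/1057923 G=3072/2501] → run C
t=9: vr[A=512/263 C=4096/2501 D=3072/2501 E=2994176/1057923 G=3072/2501] → run D
t=10: vr[A=512/263 C=4096/2501 D=4096/2501 E=2994176/1057923 G=3072/2501] → run G
t=11: vr[A=512/263 C=4096/2501 D=4096/2501 E=2994176/1057923 G=4096/2501] → run C
t=12: vr[A=512/263 C=5120/2501 D=4096/2501 E=2994176/1057923 G=4096/2501] → run D
t=13: vr[A=512/263 C=5120/2501 D=5120/2501 E=2994176/1057923 G=4096/2501] → run G
t=14: vr[A=512/263 C=5120/2501 D=5120/2501 E=2994176/1057923] → run A
t=15: vr[A=1024/263 C=5120/2501 D=5120/2501 E=2994176/1057923] → run C
t=16: vr[A=1024/263 D=5120/2501 E=2994176/1057923] → run D
t=17: vr[A=1024/263 D=6144/2501 E=2994176/1057923] → run D
t=18: vr[A=1024/263 D=7168/2501 E=2994176/1057923] → run E
t=19: vr[A=1024/263 D=7168/2501 E=5555200/1057923] → run D
t=20: vr[A=1024/263 D=8192/2501 E=5555200/1057923] → run D
t=21: vr[A=1024/263 E=5555200/1057923] → run A
t=22: vr[A=1536/263 E=5555200/1057923] → run E
t=23: vr[A=1536/263 E=2705408/352641] → run A
t=24: vr[E=2705408/352641] → run E
t=25: vr[E=10677248/1057923] → run E
t=26: (idle)
t=27: (idle)
t=28: (idle)
t=29: (idle)
t=30: (idle)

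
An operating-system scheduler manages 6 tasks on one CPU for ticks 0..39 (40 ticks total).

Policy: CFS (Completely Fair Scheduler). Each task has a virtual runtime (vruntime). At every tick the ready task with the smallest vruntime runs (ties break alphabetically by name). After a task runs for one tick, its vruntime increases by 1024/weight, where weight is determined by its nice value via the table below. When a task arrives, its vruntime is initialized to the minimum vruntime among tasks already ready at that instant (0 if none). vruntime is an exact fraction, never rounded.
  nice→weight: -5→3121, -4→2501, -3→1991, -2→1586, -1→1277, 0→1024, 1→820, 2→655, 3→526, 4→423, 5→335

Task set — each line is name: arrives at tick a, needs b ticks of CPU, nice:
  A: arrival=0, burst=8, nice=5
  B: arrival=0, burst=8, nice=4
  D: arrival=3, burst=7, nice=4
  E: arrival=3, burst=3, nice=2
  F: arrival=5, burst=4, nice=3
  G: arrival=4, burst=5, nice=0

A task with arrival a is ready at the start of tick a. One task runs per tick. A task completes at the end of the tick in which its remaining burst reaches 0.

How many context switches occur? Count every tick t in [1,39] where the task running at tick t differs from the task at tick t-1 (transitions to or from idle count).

t=0: vr[A=0 B=0] → run A
t=1: vr[A=1024/335 B=0] → run B
t=2: vr[A=1024/335 B=1024/423] → run B
t=3: vr[A=1024/335 B=2048/423 D=1024/335 E=1024/335] → run A
t=4: vr[A=2048/335 B=2048/423 D=1024/335 E=1024/335 G=1024/335] → run D
t=5: vr[A=2048/335 B=2048/423 D=776192/141705 E=1024/335 F=1024/335 G=1024/335] → run E
t=6: vr[A=2048/335 B=2048/423 D=776192/141705 E=202752/43885 F=1024/335 G=1024/335] → run F
t=7: vr[A=2048/335 B=2048/423 D=776192/141705 E=202752/43885 F=440832/88105 G=1024/335] → run G
t=8: vr[A=2048/335 B=2048/423 D=776192/141705 E=202752/43885 F=440832/88105 G=1359/335] → run G
t=9: vr[A=2048/335 B=2048/423 D=776192/141705 E=202752/43885 F=440832/88105 G=1694/335] → run E
t=10: vr[A=2048/335 B=2048/423 D=776192/141705 E=54272/8777 F=440832/88105 G=1694/335] → run B
t=11: vr[A=2048/335 B=1024/141 D=776192/141705 E=54272/8777 F=440832/88105 G=1694/335] → run F
t=12: vr[A=2048/335 B=1024/141 D=776192/141705 E=54272/8777 F=612352/88105 G=1694/335] → run G
t=13: vr[A=2048/335 B=1024/141 D=776192/141705 E=54272/8777 F=612352/88105 G=2029/335] → run D
t=14: vr[A=2048/335 B=1024/141 D=1119232/141705 E=54272/8777 F=612352/88105 G=2029/335] → run G
t=15: vr[A=2048/335 B=1024/141 D=1119232/141705 E=54272/8777 F=612352/88105 G=2364/335] → run A
t=16: vr[A=3072/335 B=1024/141 D=1119232/141705 E=54272/8777 F=612352/88105 G=2364/335] → run E
t=17: vr[A=3072/335 B=1024/141 D=1119232/141705 F=612352/88105 G=2364/335] → run F
t=18: vr[A=3072/335 B=1024/141 D=1119232/141705 F=783872/88105 G=2364/335] → run G
t=19: vr[A=3072/335 B=1024/141 D=1119232/141705 F=783872/88105] → run B
t=20: vr[A=3072/335 B=4096/423 D=1119232/141705 F=783872/88105] → run D
t=21: vr[A=3072/335 B=4096/423 D=487424/47235 F=783872/88105] → run F
t=22: vr[A=3072/335 B=4096/423 D=487424/47235] → run A
t=23: vr[A=4096/335 B=4096/423 D=487424/47235] → run B
t=24: vr[A=4096/335 B=5120/423 D=487424/47235] → run D
t=25: vr[A=4096/335 B=5120/423 D=1805312/141705] → run B
t=26: vr[A=4096/335 B=2048/141 D=1805312/141705] → run A
t=27: vr[A=1024/67 B=2048/141 D=1805312/141705] → run D
t=28: vr[A=1024/67 B=2048/141 D=2148352/141705] → run B
t=29: vr[A=1024/67 B=7168/423 D=2148352/141705] → run D
t=30: vr[A=1024/67 B=7168/423 D=830464/47235] → run A
t=31: vr[A=6144/335 B=7168/423 D=830464/47235] → run B
t=32: vr[A=6144/335 D=830464/47235] → run D
t=33: vr[A=6144/335] → run A
t=34: vr[A=7168/335] → run A
t=35: (idle)
t=36: (idle)
t=37: (idle)
t=38: (idle)
t=39: (idle)

context switches = 32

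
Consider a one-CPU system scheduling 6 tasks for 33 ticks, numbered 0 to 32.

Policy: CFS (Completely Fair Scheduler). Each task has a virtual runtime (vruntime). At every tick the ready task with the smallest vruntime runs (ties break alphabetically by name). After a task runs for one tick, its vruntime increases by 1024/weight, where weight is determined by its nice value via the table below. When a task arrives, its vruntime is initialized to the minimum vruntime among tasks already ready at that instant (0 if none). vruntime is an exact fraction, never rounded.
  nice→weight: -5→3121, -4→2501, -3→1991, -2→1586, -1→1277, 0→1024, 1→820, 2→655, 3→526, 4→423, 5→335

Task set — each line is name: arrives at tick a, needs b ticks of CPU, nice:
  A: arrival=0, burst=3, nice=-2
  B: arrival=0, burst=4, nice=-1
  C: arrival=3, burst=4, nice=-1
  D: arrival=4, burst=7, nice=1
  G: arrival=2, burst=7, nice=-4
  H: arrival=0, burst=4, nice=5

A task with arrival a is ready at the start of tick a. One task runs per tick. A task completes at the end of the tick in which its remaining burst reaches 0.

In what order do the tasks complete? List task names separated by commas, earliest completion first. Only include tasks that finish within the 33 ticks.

completion order = A, B, C, G, D, H

t=0: vr[A=0 B=0 H=0] → run A
t=1: vr[A=512/793 B=0 H=0] → run B
t=2: vr[A=512/793 B=1024/1277 G=0 H=0] → run G
t=3: vr[A=512/793 B=1024/1277 C=0 G=1024/2501 H=0] → run C
t=4: vr[A=512/793 B=1024/1277 C=1024/1277 D=0 G=1024/2501 H=0] → run D
t=5: vr[A=512/793 B=1024/1277 C=1024/1277 D=256/205 G=1024/2501 H=0] → run H
t=6: vr[A=512/793 B=1024/1277 C=1024/1277 D=256/205 G=1024/2501 H=1024/335] → run G
t=7: vr[A=512/793 B=1024/1277 C=1024/1277 D=256/205 G=2048/2501 H=1024/335] → run A
t=8: vr[A=1024/793 B=1024/1277 C=1024/1277 D=256/205 G=2048/2501 H=1024/335] → run B
t=9: vr[A=1024/793 B=2048/1277 C=1024/1277 D=256/205 G=2048/2501 H=1024/335] → run C
t=10: vr[A=1024/793 B=2048/1277 C=2048/1277 D=256/205 G=2048/2501 H=1024/335] → run G
t=11: vr[A=1024/793 B=2048/1277 C=2048/1277 D=256/205 G=3072/2501 H=1024/335] → run G
t=12: vr[A=1024/793 B=2048/1277 C=2048/1277 D=256/205 G=4096/2501 H=1024/335] → run D
t=13: vr[A=1024/793 B=2048/1277 C=2048/1277 D=512/205 G=4096/2501 H=1024/335] → run A
t=14: vr[B=2048/1277 C=2048/1277 D=512/205 G=4096/2501 H=1024/335] → run B
t=15: vr[B=3072/1277 C=2048/1277 D=512/205 G=4096/2501 H=1024/335] → run C
t=16: vr[B=3072/1277 C=3072/1277 D=512/205 G=4096/2501 H=1024/335] → run G
t=17: vr[B=3072/1277 C=3072/1277 D=512/205 G=5120/2501 H=1024/335] → run G
t=18: vr[B=3072/1277 C=3072/1277 D=512/205 G=6144/2501 H=1024/335] → run B
t=19: vr[C=3072/1277 D=512/205 G=6144/2501 H=1024/335] → run C
t=20: vr[D=512/205 G=6144/2501 H=1024/335] → run G
t=21: vr[D=512/205 H=1024/335] → run D
t=22: vr[D=768/205 H=1024/335] → run H
t=23: vr[D=768/205 H=2048/335] → run D
t=24: vr[D=1024/205 H=2048/335] → run D
t=25: vr[D=256/41 H=2048/335] → run H
t=26: vr[D=256/41 H=3072/335] → run D
t=27: vr[D=1536/205 H=3072/335] → run D
t=28: vr[H=3072/335] → run H
t=29: (idle)
t=30: (idle)
t=31: (idle)
t=32: (idle)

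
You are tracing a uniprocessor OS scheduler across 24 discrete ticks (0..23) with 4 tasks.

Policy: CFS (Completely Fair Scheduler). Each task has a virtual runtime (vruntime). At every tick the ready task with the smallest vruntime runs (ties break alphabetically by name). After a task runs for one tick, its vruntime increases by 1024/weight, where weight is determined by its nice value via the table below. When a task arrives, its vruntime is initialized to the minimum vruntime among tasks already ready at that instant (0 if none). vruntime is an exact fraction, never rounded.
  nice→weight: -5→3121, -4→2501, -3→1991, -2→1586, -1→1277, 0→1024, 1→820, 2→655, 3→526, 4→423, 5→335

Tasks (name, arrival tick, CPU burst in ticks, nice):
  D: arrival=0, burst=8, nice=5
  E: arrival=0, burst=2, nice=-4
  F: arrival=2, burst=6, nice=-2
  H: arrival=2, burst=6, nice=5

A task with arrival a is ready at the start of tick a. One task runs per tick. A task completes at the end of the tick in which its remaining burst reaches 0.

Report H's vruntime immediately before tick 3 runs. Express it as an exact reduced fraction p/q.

t=0: vr[D=0 E=0] → run D
t=1: vr[D=1024/335 E=0] → run E
t=2: vr[D=1024/335 E=1024/2501 F=1024/2501 H=1024/2501] → run E
t=3: vr[D=1024/335 F=1024/2501 H=1024/2501] → run F
t=4: vr[D=1024/335 F=34304/32513 H=1024/2501] → run H
t=5: vr[D=1024/335 F=34304/32513 H=2904064/837835] → run F
t=6: vr[D=1024/335 F=55296/32513 H=2904064/837835] → run F
t=7: vr[D=1024/335 F=76288/32513 H=2904064/837835] → run F
t=8: vr[D=1024/335 F=97280/32513 H=2904064/837835] → run F
t=9: vr[D=1024/335 F=118272/32513 H=2904064/837835] → run D
t=10: vr[D=2048/335 F=118272/32513 H=2904064/837835] → run H
t=11: vr[D=2048/335 F=118272/32513 H=5465088/837835] → run F
t=12: vr[D=2048/335 H=5465088/837835] → run D
t=13: vr[D=3072/335 H=5465088/837835] → run H
t=14: vr[D=3072/335 H=8026112/837835] → run D
t=15: vr[D=4096/335 H=8026112/837835] → run H
t=16: vr[D=4096/335 H=10587136/837835] → run D
t=17: vr[D=1024/67 H=10587136/837835] → run H
t=18: vr[D=1024/67 H=2629632/167567] → run D
t=19: vr[D=6144/335 H=2629632/167567] → run H
t=20: vr[D=6144/335] → run D
t=21: vr[D=7168/335] → run D
t=22: (idle)
t=23: (idle)

vruntime(H, start of tick 3) = 1024/2501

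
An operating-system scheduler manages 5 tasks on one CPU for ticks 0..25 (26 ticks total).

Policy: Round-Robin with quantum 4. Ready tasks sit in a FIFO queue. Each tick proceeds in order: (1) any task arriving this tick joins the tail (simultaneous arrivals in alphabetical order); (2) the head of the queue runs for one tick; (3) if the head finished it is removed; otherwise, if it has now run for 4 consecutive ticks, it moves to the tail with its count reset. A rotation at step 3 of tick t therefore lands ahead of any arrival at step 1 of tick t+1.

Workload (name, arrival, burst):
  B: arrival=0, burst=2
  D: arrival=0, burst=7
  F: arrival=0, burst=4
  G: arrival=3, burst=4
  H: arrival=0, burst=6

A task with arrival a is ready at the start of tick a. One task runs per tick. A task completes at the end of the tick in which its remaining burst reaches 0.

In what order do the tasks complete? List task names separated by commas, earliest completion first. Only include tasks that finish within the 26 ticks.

t=0: queue=[B,D,F,H] q_used=0 → run B
t=1: queue=[B,D,F,H] q_used=1 → run B
t=2: queue=[D,F,H] q_used=0 → run D
t=3: queue=[D,F,H,G] q_used=1 → run D
t=4: queue=[D,F,H,G] q_used=2 → run D
t=5: queue=[D,F,H,G] q_used=3 → run D
t=6: queue=[F,H,G,D] q_used=0 → run F
t=7: queue=[F,H,G,D] q_used=1 → run F
t=8: queue=[F,H,G,D] q_used=2 → run F
t=9: queue=[F,H,G,D] q_used=3 → run F
t=10: queue=[H,G,D] q_used=0 → run H
t=11: queue=[H,G,D] q_used=1 → run H
t=12: queue=[H,G,D] q_used=2 → run H
t=13: queue=[H,G,D] q_used=3 → run H
t=14: queue=[G,D,H] q_used=0 → run G
t=15: queue=[G,D,H] q_used=1 → run G
t=16: queue=[G,D,H] q_used=2 → run G
t=17: queue=[G,D,H] q_used=3 → run G
t=18: queue=[D,H] q_used=0 → run D
t=19: queue=[D,H] q_used=1 → run D
t=20: queue=[D,H] q_used=2 → run D
t=21: queue=[H] q_used=0 → run H
t=22: queue=[H] q_used=1 → run H
t=23: (idle)
t=24: (idle)
t=25: (idle)

completion order = B, F, G, D, H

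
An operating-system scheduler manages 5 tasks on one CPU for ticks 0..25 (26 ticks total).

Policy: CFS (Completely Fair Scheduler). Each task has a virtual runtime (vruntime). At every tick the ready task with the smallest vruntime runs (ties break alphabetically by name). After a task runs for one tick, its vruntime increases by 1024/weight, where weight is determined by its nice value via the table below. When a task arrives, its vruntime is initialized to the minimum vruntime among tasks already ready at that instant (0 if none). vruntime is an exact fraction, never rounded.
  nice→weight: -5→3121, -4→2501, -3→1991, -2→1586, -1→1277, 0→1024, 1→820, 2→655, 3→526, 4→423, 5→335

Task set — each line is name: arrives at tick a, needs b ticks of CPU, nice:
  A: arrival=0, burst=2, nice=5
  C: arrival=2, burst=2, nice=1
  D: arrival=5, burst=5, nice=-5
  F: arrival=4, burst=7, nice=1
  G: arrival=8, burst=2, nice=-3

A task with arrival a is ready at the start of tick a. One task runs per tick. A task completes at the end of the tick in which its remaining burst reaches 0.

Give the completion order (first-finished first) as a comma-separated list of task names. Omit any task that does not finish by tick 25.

t=0: vr[A=0] → run A
t=1: vr[A=1024/335] → run A
t=2: vr[C=0] → run C
t=3: vr[C=256/205] → run C
t=4: vr[F=0] → run F
t=5: vr[D=256/205 F=256/205] → run D
t=6: vr[D=1008896/639805 F=256/205] → run F
t=7: vr[D=1008896/639805 F=512/205] → run D
t=8: vr[D=1218816/639805 F=512/205 G=1218816/639805] → run D
t=9: vr[D=1428736/639805 F=512/205 G=1218816/639805] → run G
t=10: vr[D=1428736/639805 F=512/205 G=3081822976/1273851755] → run D
t=11: vr[D=1638656/639805 F=512/205 G=3081822976/1273851755] → run G
t=12: vr[D=1638656/639805 F=512/205] → run F
t=13: vr[D=1638656/639805 F=768/205] → run D
t=14: vr[F=768/205] → run F
t=15: vr[F=1024/205] → run F
t=16: vr[F=256/41] → run F
t=17: vr[F=1536/205] → run F
t=18: (idle)
t=19: (idle)
t=20: (idle)
t=21: (idle)
t=22: (idle)
t=23: (idle)
t=24: (idle)
t=25: (idle)

completion order = A, C, G, D, F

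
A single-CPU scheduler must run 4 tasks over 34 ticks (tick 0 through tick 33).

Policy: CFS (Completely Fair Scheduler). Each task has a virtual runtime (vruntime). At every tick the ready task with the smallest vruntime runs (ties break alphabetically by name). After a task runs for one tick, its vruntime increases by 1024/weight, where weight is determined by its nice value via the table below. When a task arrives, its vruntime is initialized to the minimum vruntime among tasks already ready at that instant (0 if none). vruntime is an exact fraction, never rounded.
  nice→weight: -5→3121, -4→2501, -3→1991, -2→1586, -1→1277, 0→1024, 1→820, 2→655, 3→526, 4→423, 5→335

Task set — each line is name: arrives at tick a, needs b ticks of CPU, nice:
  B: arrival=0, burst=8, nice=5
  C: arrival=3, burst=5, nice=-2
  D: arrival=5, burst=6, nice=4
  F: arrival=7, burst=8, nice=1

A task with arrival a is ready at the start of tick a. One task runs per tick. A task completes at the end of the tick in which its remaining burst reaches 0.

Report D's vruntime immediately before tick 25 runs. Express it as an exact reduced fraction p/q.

vruntime(D, start of tick 25) = 2463175168/112372065

t=0: vr[B=0] → run B
t=1: vr[B=1024/335] → run B
t=2: vr[B=2048/335] → run B
t=3: vr[B=3072/335 C=3072/335] → run B
t=4: vr[B=4096/335 C=3072/335] → run C
t=5: vr[B=4096/335 C=2607616/265655 D=2607616/265655] → run C
t=6: vr[B=4096/335 C=2779136/265655 D=2607616/265655] → run D
t=7: vr[B=4096/335 C=2779136/265655 D=1375052288/112372065 F=2779136/265655] → run C
t=8: vr[B=4096/335 C=2950656/265655 D=1375052288/112372065 F=2779136/265655] → run F
t=9: vr[B=4096/335 C=2950656/265655 D=1375052288/112372065 F=127546112/10891855] → run C
t=10: vr[B=4096/335 C=3122176/265655 D=1375052288/112372065 F=127546112/10891855] → run F
t=11: vr[B=4096/335 C=3122176/265655 D=1375052288/112372065 F=141147648/10891855] → run C
t=12: vr[B=4096/335 D=1375052288/112372065 F=141147648/10891855] → run B
t=13: vr[B=1024/67 D=1375052288/112372065 F=141147648/10891855] → run D
t=14: vr[B=1024/67 D=1647083008/112372065 F=141147648/10891855] → run F
t=15: vr[B=1024/67 D=1647083008/112372065 F=154749184/10891855] → run F
t=16: vr[B=1024/67 D=1647083008/112372065 F=33670144/2178371] → run D
t=17: vr[B=1024/67 D=639704576/37457355 F=33670144/2178371] → run B
t=18: vr[B=6144/335 D=639704576/37457355 F=33670144/2178371] → run F
t=19: vr[B=6144/335 D=639704576/37457355 F=181952256/10891855] → run F
t=20: vr[B=6144/335 D=639704576/37457355 F=195553792/10891855] → run D
t=21: vr[B=6144/335 D=2191144448/112372065 F=195553792/10891855] → run F
t=22: vr[B=6144/335 D=2191144448/112372065 F=209155328/10891855] → run B
t=23: vr[B=7168/335 D=2191144448/112372065 F=209155328/10891855] → run F
t=24: vr[B=7168/335 D=2191144448/112372065] → run D
t=25: vr[B=7168/335 D=2463175168/112372065] → run B
t=26: vr[D=2463175168/112372065] → run D
t=27: (idle)
t=28: (idle)
t=29: (idle)
t=30: (idle)
t=31: (idle)
t=32: (idle)
t=33: (idle)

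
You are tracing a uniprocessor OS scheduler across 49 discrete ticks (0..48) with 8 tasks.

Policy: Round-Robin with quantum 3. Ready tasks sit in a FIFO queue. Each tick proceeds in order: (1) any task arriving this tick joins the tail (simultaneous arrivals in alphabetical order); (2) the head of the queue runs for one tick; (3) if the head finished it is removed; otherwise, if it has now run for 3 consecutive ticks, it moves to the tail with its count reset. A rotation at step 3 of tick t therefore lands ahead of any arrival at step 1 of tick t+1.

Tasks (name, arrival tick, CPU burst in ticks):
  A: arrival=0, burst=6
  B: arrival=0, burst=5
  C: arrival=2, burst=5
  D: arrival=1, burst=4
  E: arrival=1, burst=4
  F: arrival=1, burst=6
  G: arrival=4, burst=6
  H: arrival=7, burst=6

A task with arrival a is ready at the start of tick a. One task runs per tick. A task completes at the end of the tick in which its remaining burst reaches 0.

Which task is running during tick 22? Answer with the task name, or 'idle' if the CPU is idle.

running at tick 22 = G

t=0: queue=[A,B] q_used=0 → run A
t=1: queue=[A,B,D,E,F] q_used=1 → run A
t=2: queue=[A,B,D,E,F,C] q_used=2 → run A
t=3: queue=[B,D,E,F,C,A] q_used=0 → run B
t=4: queue=[B,D,E,F,C,A,G] q_used=1 → run B
t=5: queue=[B,D,E,F,C,A,G] q_used=2 → run B
t=6: queue=[D,E,F,C,A,G,B] q_used=0 → run D
t=7: queue=[D,E,F,C,A,G,B,H] q_used=1 → run D
t=8: queue=[D,E,F,C,A,G,B,H] q_used=2 → run D
t=9: queue=[E,F,C,A,G,B,H,D] q_used=0 → run E
t=10: queue=[E,F,C,A,G,B,H,D] q_used=1 → run E
t=11: queue=[E,F,C,A,G,B,H,D] q_used=2 → run E
t=12: queue=[F,C,A,G,B,H,D,E] q_used=0 → run F
t=13: queue=[F,C,A,G,B,H,D,E] q_used=1 → run F
t=14: queue=[F,C,A,G,B,H,D,E] q_used=2 → run F
t=15: queue=[C,A,G,B,H,D,E,F] q_used=0 → run C
t=16: queue=[C,A,G,B,H,D,E,F] q_used=1 → run C
t=17: queue=[C,A,G,B,H,D,E,F] q_used=2 → run C
t=18: queue=[A,G,B,H,D,E,F,C] q_used=0 → run A
t=19: queue=[A,G,B,H,D,E,F,C] q_used=1 → run A
t=20: queue=[A,G,B,H,D,E,F,C] q_used=2 → run A
t=21: queue=[G,B,H,D,E,F,C] q_used=0 → run G
t=22: queue=[G,B,H,D,E,F,C] q_used=1 → run G
t=23: queue=[G,B,H,D,E,F,C] q_used=2 → run G
t=24: queue=[B,H,D,E,F,C,G] q_used=0 → run B
t=25: queue=[B,H,D,E,F,C,G] q_used=1 → run B
t=26: queue=[H,D,E,F,C,G] q_used=0 → run H
t=27: queue=[H,D,E,F,C,G] q_used=1 → run H
t=28: queue=[H,D,E,F,C,G] q_used=2 → run H
t=29: queue=[D,E,F,C,G,H] q_used=0 → run D
t=30: queue=[E,F,C,G,H] q_used=0 → run E
t=31: queue=[F,C,G,H] q_used=0 → run F
t=32: queue=[F,C,G,H] q_used=1 → run F
t=33: queue=[F,C,G,H] q_used=2 → run F
t=34: queue=[C,G,H] q_used=0 → run C
t=35: queue=[C,G,H] q_used=1 → run C
t=36: queue=[G,H] q_used=0 → run G
t=37: queue=[G,H] q_used=1 → run G
t=38: queue=[G,H] q_used=2 → run G
t=39: queue=[H] q_used=0 → run H
t=40: queue=[H] q_used=1 → run H
t=41: queue=[H] q_used=2 → run H
t=42: (idle)
t=43: (idle)
t=44: (idle)
t=45: (idle)
t=46: (idle)
t=47: (idle)
t=48: (idle)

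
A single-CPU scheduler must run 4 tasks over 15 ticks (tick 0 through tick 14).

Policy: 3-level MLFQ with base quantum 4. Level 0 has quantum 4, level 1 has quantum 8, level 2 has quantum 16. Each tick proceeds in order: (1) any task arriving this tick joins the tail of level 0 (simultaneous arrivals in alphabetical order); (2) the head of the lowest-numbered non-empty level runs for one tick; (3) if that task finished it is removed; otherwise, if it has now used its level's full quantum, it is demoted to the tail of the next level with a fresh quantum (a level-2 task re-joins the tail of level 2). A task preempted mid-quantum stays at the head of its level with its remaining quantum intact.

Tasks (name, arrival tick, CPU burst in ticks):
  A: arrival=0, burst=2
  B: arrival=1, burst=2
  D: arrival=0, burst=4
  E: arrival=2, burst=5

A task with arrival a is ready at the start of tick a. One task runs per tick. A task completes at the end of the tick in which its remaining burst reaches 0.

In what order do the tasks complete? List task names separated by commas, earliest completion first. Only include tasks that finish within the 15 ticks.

t=0: L0/L1/L2 = AD/-/- → run A
t=1: L0/L1/L2 = ADB/-/- → run A
t=2: L0/L1/L2 = DBE/-/- → run D
t=3: L0/L1/L2 = DBE/-/- → run D
t=4: L0/L1/L2 = DBE/-/- → run D
t=5: L0/L1/L2 = DBE/-/- → run D
t=6: L0/L1/L2 = BE/-/- → run B
t=7: L0/L1/L2 = BE/-/- → run B
t=8: L0/L1/L2 = E/-/- → run E
t=9: L0/L1/L2 = E/-/- → run E
t=10: L0/L1/L2 = E/-/- → run E
t=11: L0/L1/L2 = E/-/- → run E
t=12: L0/L1/L2 = -/E/- → run E
t=13: (idle)
t=14: (idle)

completion order = A, D, B, E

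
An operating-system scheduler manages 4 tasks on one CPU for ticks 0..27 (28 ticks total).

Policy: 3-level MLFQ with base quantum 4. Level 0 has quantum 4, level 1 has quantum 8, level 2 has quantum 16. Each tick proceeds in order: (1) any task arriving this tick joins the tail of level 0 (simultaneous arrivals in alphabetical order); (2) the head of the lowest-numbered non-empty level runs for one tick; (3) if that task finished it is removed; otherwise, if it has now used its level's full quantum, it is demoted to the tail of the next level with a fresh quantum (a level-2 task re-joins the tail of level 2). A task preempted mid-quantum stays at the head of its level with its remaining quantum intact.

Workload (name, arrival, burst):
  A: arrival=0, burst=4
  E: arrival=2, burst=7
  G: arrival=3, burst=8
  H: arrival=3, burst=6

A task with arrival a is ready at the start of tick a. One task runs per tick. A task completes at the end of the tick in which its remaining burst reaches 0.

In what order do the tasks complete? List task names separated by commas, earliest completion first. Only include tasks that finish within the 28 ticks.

t=0: L0/L1/L2 = A/-/- → run A
t=1: L0/L1/L2 = A/-/- → run A
t=2: L0/L1/L2 = AE/-/- → run A
t=3: L0/L1/L2 = AEGH/-/- → run A
t=4: L0/L1/L2 = EGH/-/- → run E
t=5: L0/L1/L2 = EGH/-/- → run E
t=6: L0/L1/L2 = EGH/-/- → run E
t=7: L0/L1/L2 = EGH/-/- → run E
t=8: L0/L1/L2 = GH/E/- → run G
t=9: L0/L1/L2 = GH/E/- → run G
t=10: L0/L1/L2 = GH/E/- → run G
t=11: L0/L1/L2 = GH/E/- → run G
t=12: L0/L1/L2 = H/EG/- → run H
t=13: L0/L1/L2 = H/EG/- → run H
t=14: L0/L1/L2 = H/EG/- → run H
t=15: L0/L1/L2 = H/EG/- → run H
t=16: L0/L1/L2 = -/EGH/- → run E
t=17: L0/L1/L2 = -/EGH/- → run E
t=18: L0/L1/L2 = -/EGH/- → run E
t=19: L0/L1/L2 = -/GH/- → run G
t=20: L0/L1/L2 = -/GH/- → run G
t=21: L0/L1/L2 = -/GH/- → run G
t=22: L0/L1/L2 = -/GH/- → run G
t=23: L0/L1/L2 = -/H/- → run H
t=24: L0/L1/L2 = -/H/- → run H
t=25: (idle)
t=26: (idle)
t=27: (idle)

completion order = A, E, G, H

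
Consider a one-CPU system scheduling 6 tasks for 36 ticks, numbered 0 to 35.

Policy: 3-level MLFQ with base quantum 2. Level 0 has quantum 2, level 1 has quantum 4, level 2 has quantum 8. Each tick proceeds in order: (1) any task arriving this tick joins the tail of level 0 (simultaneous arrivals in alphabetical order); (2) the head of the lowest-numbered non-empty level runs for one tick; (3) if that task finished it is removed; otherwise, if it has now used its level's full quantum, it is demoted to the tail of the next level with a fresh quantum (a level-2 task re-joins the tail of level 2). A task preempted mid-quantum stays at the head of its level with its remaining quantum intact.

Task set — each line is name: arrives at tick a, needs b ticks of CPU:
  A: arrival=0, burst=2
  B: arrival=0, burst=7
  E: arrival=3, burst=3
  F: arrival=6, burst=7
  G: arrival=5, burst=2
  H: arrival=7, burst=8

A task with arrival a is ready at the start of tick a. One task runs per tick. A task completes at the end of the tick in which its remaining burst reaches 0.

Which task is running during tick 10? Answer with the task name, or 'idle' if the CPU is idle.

running at tick 10 = H

t=0: L0/L1/L2 = AB/-/- → run A
t=1: L0/L1/L2 = AB/-/- → run A
t=2: L0/L1/L2 = B/-/- → run B
t=3: L0/L1/L2 = BE/-/- → run B
t=4: L0/L1/L2 = E/B/- → run E
t=5: L0/L1/L2 = EG/B/- → run E
t=6: L0/L1/L2 = GF/BE/- → run G
t=7: L0/L1/L2 = GFH/BE/- → run G
t=8: L0/L1/L2 = FH/BE/- → run F
t=9: L0/L1/L2 = FH/BE/- → run F
t=10: L0/L1/L2 = H/BEF/- → run H
t=11: L0/L1/L2 = H/BEF/- → run H
t=12: L0/L1/L2 = -/BEFH/- → run B
t=13: L0/L1/L2 = -/BEFH/- → run B
t=14: L0/L1/L2 = -/BEFH/- → run B
t=15: L0/L1/L2 = -/BEFH/- → run B
t=16: L0/L1/L2 = -/EFH/B → run E
t=17: L0/L1/L2 = -/FH/B → run F
t=18: L0/L1/L2 = -/FH/B → run F
t=19: L0/L1/L2 = -/FH/B → run F
t=20: L0/L1/L2 = -/FH/B → run F
t=21: L0/L1/L2 = -/H/BF → run H
t=22: L0/L1/L2 = -/H/BF → run H
t=23: L0/L1/L2 = -/H/BF → run H
t=24: L0/L1/L2 = -/H/BF → run H
t=25: L0/L1/L2 = -/-/BFH → run B
t=26: L0/L1/L2 = -/-/FH → run F
t=27: L0/L1/L2 = -/-/H → run H
t=28: L0/L1/L2 = -/-/H → run H
t=29: (idle)
t=30: (idle)
t=31: (idle)
t=32: (idle)
t=33: (idle)
t=34: (idle)
t=35: (idle)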